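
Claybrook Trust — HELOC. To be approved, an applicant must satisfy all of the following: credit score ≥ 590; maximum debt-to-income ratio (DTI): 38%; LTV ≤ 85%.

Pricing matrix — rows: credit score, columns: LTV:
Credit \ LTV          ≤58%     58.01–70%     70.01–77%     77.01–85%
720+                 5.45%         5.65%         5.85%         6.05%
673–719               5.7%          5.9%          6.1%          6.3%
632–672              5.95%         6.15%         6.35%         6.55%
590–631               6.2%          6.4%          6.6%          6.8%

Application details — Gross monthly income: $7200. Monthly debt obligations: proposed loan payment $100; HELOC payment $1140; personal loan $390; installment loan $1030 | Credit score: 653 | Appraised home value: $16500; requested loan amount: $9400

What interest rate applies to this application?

5.95%

Credit score 653 ≥ 590; Total monthly debts = (100 + 1,140 + 390 + 1,030) = 2,660. DTI = 2,660/7,200 = 36.9% ≤ 38%
LTV = 9,400/16,500 = 57% ≤ 85%
Row: 653 falls in 632–672. Column: 57% falls in ≤58%. Rate = 5.95%.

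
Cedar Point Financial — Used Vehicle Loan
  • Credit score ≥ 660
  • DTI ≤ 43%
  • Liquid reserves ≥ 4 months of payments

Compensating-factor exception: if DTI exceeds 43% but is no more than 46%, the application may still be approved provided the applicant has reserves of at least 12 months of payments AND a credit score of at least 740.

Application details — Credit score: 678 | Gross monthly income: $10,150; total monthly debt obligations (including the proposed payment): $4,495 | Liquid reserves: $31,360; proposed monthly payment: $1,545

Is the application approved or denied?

Denied

Credit score 678 ≥ 660 (meets base)
DTI = 4,495/10,150 = 44.3% > 43% — standard DTI limit exceeded.
Reserves = 31,360/1,545 = 20.3 months ≥ 4
44.3% falls in the override range (43%–46%), so the compensating-factor test applies.
Override check — reserves: 20.3 mo (ok); score: 678 (below 740).
Compensating-factor requirement not fully met.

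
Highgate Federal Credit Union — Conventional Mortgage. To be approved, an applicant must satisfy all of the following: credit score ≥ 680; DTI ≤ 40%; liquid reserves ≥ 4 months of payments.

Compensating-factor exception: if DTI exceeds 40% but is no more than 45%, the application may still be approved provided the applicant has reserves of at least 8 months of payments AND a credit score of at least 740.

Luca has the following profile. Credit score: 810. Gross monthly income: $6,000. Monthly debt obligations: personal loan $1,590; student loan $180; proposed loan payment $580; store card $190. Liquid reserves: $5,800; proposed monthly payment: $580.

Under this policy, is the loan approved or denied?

Credit score 810 ≥ 680 (meets base)
Total debts = (1,590 + 180 + 580 + 190) = 2,540. DTI = 2,540/6,000 = 42.3% > 40% — standard DTI limit exceeded.
Reserves = 5,800/580 = 10.0 months ≥ 4
DTI 42.3% is within the 40%–45% exception band; checking compensating factors.
Override check — reserves: 10.0 mo (ok); score: 810 (ok).
Both compensating conditions met → exception applies.

Approved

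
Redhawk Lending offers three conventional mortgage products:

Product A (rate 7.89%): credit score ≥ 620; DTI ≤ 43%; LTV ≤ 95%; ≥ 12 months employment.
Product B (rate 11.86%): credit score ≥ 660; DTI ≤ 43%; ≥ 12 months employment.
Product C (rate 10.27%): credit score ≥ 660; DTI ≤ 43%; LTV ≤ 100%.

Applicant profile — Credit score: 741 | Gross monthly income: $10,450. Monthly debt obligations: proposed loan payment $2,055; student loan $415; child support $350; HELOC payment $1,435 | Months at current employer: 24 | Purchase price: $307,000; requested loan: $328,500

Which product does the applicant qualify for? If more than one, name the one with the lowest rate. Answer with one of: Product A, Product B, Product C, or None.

Product B

Total debts = (2,055 + 415 + 350 + 1,435) = 4,255; DTI = 4,255/10,450 = 40.7%.
LTV = 328,500/307,000 = 107%.
Product A: score 741 ≥ 620; DTI 40.7% ≤ 43%; LTV 107% > 95%; employment 24 ≥ 12 mo → does not qualify.
Product B: score 741 ≥ 660; DTI 40.7% ≤ 43%; employment 24 ≥ 12 mo → qualifies.
Product C: score 741 ≥ 660; DTI 40.7% ≤ 43%; LTV 107% > 100% → does not qualify.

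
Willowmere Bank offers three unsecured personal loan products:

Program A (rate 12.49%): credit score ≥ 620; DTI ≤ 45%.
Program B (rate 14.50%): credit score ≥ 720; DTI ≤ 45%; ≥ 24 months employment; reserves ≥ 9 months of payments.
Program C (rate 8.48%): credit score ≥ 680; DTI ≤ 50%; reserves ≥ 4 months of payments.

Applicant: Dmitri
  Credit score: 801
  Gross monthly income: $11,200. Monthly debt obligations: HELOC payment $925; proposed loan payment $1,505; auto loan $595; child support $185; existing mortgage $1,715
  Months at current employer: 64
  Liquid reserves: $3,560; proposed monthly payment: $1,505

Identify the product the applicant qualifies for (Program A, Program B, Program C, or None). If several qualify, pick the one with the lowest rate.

Total debts = (925 + 1,505 + 595 + 185 + 1,715) = 4,925; DTI = 4,925/11,200 = 44%.
Reserves = 3,560/1,505 = 2.4 months.
Program A: score 801 ≥ 620; DTI 44% ≤ 45% → qualifies.
Program B: score 801 ≥ 720; DTI 44% ≤ 45%; employment 64 ≥ 24 mo; reserves 2.4 < 9 mo → does not qualify.
Program C: score 801 ≥ 680; DTI 44% ≤ 50%; reserves 2.4 < 4 mo → does not qualify.

Program A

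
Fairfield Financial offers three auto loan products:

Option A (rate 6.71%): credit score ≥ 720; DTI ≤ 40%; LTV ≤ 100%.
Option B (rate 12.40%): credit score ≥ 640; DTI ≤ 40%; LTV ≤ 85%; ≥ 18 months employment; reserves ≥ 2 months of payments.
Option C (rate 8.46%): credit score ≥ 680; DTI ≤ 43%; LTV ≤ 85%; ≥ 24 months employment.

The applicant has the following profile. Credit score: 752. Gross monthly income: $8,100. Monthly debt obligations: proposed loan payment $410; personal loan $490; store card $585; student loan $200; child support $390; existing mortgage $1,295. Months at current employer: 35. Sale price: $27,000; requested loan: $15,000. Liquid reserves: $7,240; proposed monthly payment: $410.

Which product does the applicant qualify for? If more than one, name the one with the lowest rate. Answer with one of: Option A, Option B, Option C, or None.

Option C

Total debts = (410 + 490 + 585 + 200 + 390 + 1,295) = 3,370; DTI = 3,370/8,100 = 41.6%.
LTV = 15,000/27,000 = 55.6%.
Reserves = 7,240/410 = 17.7 months.
Option A: score 752 ≥ 720; DTI 41.6% > 40%; LTV 55.6% ≤ 100% → does not qualify.
Option B: score 752 ≥ 640; DTI 41.6% > 40%; LTV 55.6% ≤ 85%; employment 35 ≥ 18 mo; reserves 17.7 ≥ 2 mo → does not qualify.
Option C: score 752 ≥ 680; DTI 41.6% ≤ 43%; LTV 55.6% ≤ 85%; employment 35 ≥ 24 mo → qualifies.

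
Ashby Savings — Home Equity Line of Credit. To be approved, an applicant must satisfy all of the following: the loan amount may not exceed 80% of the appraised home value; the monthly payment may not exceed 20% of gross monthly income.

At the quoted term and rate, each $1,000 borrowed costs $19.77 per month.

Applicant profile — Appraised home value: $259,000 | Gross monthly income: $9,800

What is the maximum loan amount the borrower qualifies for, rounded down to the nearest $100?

Payment cap: 20% × $9,800 = $1,960/month.
At $19.77 per $1,000, that supports 1,960/19.77 × 1,000 ≈ $99,140 → $99,100.
LTV cap: 80% × $259,000 = $207,200 → $207,200.
Binding constraint: payment-to-income.

$99,100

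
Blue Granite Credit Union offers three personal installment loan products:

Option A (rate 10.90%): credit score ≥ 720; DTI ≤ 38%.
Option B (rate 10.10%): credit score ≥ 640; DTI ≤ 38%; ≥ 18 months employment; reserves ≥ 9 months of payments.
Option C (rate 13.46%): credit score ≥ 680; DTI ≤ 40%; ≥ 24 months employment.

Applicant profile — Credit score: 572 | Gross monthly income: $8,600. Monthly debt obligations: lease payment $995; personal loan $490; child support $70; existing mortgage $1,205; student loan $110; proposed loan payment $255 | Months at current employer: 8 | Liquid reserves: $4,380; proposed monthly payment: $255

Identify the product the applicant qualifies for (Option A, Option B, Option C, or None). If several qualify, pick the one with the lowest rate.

Total debts = (995 + 490 + 70 + 1,205 + 110 + 255) = 3,125; DTI = 3,125/8,600 = 36.3%.
Reserves = 4,380/255 = 17.2 months.
Option A: score 572 < 720; DTI 36.3% ≤ 38% → does not qualify.
Option B: score 572 < 640; DTI 36.3% ≤ 38%; employment 8 < 18 mo; reserves 17.2 ≥ 9 mo → does not qualify.
Option C: score 572 < 680; DTI 36.3% ≤ 40%; employment 8 < 24 mo → does not qualify.

None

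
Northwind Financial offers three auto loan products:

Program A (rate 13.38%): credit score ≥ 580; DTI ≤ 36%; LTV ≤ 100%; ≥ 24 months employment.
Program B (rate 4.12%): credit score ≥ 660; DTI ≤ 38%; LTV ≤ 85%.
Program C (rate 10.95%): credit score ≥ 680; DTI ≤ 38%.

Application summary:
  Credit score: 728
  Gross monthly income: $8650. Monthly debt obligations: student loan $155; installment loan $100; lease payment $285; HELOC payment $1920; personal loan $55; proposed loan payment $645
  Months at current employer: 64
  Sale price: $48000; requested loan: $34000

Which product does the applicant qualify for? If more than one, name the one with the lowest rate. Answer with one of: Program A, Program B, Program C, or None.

Program B

Total debts = (155 + 100 + 285 + 1,920 + 55 + 645) = 3,160; DTI = 3,160/8,650 = 36.5%.
LTV = 34,000/48,000 = 70.8%.
Program A: score 728 ≥ 580; DTI 36.5% > 36%; LTV 70.8% ≤ 100%; employment 64 ≥ 24 mo → does not qualify.
Program B: score 728 ≥ 660; DTI 36.5% ≤ 38%; LTV 70.8% ≤ 85% → qualifies.
Program C: score 728 ≥ 680; DTI 36.5% ≤ 38% → qualifies.
Qualifying: Program B, Program C. Lowest rate is 4.12% → Program B.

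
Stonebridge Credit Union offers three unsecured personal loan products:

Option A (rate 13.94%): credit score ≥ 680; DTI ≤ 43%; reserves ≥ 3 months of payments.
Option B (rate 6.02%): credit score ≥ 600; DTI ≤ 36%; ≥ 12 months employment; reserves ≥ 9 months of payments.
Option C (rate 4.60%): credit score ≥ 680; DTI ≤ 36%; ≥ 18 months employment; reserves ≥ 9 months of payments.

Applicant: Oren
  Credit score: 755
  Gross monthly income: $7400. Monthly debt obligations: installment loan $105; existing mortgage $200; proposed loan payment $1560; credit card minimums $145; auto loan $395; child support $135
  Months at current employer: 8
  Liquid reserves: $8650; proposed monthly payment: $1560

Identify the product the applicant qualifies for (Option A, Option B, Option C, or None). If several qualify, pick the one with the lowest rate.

Total debts = (105 + 200 + 1,560 + 145 + 395 + 135) = 2,540; DTI = 2,540/7,400 = 34.3%.
Reserves = 8,650/1,560 = 5.5 months.
Option A: score 755 ≥ 680; DTI 34.3% ≤ 43%; reserves 5.5 ≥ 3 mo → qualifies.
Option B: score 755 ≥ 600; DTI 34.3% ≤ 36%; employment 8 < 12 mo; reserves 5.5 < 9 mo → does not qualify.
Option C: score 755 ≥ 680; DTI 34.3% ≤ 36%; employment 8 < 18 mo; reserves 5.5 < 9 mo → does not qualify.

Option A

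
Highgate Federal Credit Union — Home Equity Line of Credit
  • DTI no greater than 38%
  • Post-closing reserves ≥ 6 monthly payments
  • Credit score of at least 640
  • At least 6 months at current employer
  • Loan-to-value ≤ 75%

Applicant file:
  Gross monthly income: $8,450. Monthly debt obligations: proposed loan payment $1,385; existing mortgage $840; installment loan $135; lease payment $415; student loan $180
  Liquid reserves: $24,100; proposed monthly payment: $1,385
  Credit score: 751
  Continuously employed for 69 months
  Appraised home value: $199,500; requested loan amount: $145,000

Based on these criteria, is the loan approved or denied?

Approved

Total monthly debts = (1,385 + 840 + 135 + 415 + 180) = 2,955. DTI = 2,955/8,450 = 35% ≤ 38%
Reserves: 24,100 ÷ 1,385 = 17.4 months (meets 6-month minimum)
Credit score 751 ≥ 640 (meets)
Employment 69 ≥ 6 months
LTV: 145,000 ÷ 199,500 = 72.7%, within 75% cap
All criteria satisfied.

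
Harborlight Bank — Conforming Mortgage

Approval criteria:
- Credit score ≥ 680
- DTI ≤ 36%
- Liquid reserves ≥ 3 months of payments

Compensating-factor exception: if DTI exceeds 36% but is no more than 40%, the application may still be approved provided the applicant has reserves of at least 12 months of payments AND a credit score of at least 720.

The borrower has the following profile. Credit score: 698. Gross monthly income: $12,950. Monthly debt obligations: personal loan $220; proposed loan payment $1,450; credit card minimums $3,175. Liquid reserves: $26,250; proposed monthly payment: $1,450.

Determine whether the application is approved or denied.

Credit score 698 ≥ 680 (meets base)
Total debts = (220 + 1,450 + 3,175) = 4,845. DTI: 4,845 ÷ 12,950 = 37.4%, over the 36% base limit.
Reserves: 26,250 ÷ 1,450 = 18.1 months (meets 3-month minimum)
DTI 37.4% is within the 36%–40% exception band; checking compensating factors.
Override check — reserves: 18.1 mo (ok); score: 698 (below 720).
Compensating-factor requirement not fully met.

Denied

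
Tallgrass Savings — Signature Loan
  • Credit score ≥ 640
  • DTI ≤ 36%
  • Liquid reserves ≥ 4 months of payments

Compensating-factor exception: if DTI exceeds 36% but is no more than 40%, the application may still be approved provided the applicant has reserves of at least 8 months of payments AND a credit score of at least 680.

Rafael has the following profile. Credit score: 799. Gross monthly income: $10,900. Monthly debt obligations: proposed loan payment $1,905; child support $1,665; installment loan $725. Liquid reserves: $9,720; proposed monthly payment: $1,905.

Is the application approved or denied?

Credit score 799 ≥ 640 (meets base)
Total debts = (1,905 + 1,665 + 725) = 4,295. DTI = 4,295/10,900 = 39.4% > 36% — standard DTI limit exceeded.
Reserves: 9,720 ÷ 1,905 = 5.1 months (meets 4-month minimum)
DTI 39.4% is within the 36%–40% exception band; checking compensating factors.
Reserves 5.1 < 8 months; credit score 799 ≥ 680.
Override conditions not both satisfied; exception does not apply.

Denied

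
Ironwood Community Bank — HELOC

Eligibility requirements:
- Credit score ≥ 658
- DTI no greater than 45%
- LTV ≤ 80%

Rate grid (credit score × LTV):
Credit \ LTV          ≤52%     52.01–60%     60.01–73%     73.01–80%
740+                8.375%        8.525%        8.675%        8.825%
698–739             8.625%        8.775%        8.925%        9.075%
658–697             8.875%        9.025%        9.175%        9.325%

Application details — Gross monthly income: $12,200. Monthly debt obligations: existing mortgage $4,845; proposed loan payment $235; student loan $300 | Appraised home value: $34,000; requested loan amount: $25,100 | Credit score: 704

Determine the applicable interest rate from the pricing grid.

9.075%

Credit score 704 ≥ 658; Total monthly debts = (4,845 + 235 + 300) = 5,380. DTI = 5,380/12,200 = 44.1% ≤ 45%
Loan-to-value = 25,100/34,000 = 73.8% — pass (80% max)
Row: 704 falls in 698–739. Column: 73.8% falls in 73.01–80%. Rate = 9.075%.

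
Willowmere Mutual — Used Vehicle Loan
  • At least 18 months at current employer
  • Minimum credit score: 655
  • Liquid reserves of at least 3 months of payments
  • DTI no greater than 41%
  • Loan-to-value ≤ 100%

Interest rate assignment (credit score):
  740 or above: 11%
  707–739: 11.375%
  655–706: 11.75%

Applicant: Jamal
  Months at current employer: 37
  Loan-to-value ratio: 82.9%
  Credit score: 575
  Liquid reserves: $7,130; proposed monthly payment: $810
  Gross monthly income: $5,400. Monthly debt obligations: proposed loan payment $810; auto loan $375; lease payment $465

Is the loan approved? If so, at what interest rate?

Credit score 575 < 655 (below minimum)
Liquid reserves cover 7,130/810 = 8.8 months — ≥ 3 required
Total monthly debts = (810 + 375 + 465) = 1,650. Debt-to-income = 1,650/5,400 = 30.6% — meets 41% limit
Employment 37 ≥ 18 months
LTV 82.9% ≤ 100%
Not all requirements met → denied.

Denied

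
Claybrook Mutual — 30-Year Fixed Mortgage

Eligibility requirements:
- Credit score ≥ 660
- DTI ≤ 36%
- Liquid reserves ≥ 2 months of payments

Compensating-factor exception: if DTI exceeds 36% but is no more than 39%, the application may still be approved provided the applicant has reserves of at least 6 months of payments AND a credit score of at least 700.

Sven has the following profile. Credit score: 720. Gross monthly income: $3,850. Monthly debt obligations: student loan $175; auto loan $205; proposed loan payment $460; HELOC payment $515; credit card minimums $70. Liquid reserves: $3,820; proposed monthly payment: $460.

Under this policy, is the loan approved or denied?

Credit score 720 ≥ 660 (meets base)
Total debts = (175 + 205 + 460 + 515 + 70) = 1,425. DTI = 1,425/3,850 = 37% > 36% — standard DTI limit exceeded.
Liquid reserves cover 3,820/460 = 8.3 months — ≥ 2 required
DTI 37% is within the 36%–39% exception band; checking compensating factors.
Override check — reserves: 8.3 mo (ok); score: 720 (ok).
Both compensating conditions met → exception applies.

Approved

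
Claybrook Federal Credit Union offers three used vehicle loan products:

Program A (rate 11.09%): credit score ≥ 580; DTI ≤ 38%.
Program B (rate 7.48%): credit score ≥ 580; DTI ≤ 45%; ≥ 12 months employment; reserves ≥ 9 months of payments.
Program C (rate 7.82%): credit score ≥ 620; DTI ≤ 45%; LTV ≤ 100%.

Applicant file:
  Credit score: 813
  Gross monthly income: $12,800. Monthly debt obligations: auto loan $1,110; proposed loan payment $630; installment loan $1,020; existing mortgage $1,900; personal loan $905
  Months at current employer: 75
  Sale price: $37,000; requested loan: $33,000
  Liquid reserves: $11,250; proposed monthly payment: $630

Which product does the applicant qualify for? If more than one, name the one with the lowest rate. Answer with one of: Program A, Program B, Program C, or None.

Total debts = (1,110 + 630 + 1,020 + 1,900 + 905) = 5,565; DTI = 5,565/12,800 = 43.5%.
LTV = 33,000/37,000 = 89.2%.
Reserves = 11,250/630 = 17.9 months.
Program A: score 813 ≥ 580; DTI 43.5% > 38% → does not qualify.
Program B: score 813 ≥ 580; DTI 43.5% ≤ 45%; employment 75 ≥ 12 mo; reserves 17.9 ≥ 9 mo → qualifies.
Program C: score 813 ≥ 620; DTI 43.5% ≤ 45%; LTV 89.2% ≤ 100% → qualifies.
Qualifying: Program B, Program C. Lowest rate is 7.48% → Program B.

Program B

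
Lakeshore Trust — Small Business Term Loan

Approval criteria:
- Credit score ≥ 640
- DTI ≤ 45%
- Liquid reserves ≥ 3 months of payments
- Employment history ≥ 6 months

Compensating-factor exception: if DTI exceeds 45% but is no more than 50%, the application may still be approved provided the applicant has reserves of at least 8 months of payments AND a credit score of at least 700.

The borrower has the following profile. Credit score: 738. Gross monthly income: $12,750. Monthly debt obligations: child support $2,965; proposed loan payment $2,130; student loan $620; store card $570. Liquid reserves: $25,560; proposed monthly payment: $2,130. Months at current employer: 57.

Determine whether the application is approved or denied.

Credit score 738 ≥ 640 (meets base)
Total debts = (2,965 + 2,130 + 620 + 570) = 6,285. DTI: 6,285 ÷ 12,750 = 49.3%, over the 45% base limit.
Liquid reserves cover 25,560/2,130 = 12.0 months — ≥ 3 required
Employment 57 ≥ 6 months
DTI 49.3% is within the 45%–50% exception band; checking compensating factors.
Override check — reserves: 12.0 mo (ok); score: 738 (ok).
Both override conditions satisfied; DTI exception granted.

Approved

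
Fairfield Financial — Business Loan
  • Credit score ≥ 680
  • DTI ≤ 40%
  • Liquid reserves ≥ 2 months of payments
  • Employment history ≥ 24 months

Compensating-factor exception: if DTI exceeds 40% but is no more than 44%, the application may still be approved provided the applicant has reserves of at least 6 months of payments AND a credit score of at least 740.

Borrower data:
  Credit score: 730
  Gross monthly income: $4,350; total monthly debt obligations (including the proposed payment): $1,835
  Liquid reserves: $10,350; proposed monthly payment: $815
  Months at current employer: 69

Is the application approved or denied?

Denied

Credit score 730 ≥ 680 (meets base)
DTI: 1,835 ÷ 4,350 = 42.2%, over the 40% base limit.
Reserves = 10,350/815 = 12.7 months ≥ 2
Employment 69 ≥ 24 months
42.2% falls in the override range (40%–44%), so the compensating-factor test applies.
Reserves 12.7 ≥ 6 months; credit score 730 < 740.
Compensating-factor requirement not fully met.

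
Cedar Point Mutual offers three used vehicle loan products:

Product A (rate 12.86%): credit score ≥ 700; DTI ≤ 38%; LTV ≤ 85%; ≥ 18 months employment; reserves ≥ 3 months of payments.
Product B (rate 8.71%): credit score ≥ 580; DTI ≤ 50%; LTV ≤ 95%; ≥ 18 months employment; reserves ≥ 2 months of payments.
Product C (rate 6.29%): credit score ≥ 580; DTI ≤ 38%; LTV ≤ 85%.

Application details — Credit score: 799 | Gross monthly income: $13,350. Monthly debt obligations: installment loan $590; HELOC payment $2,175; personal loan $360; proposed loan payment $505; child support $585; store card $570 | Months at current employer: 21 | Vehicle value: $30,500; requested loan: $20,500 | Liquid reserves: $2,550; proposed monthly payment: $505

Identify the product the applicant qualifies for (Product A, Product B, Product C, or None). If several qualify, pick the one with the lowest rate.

Product C

Total debts = (590 + 2,175 + 360 + 505 + 585 + 570) = 4,785; DTI = 4,785/13,350 = 35.8%.
LTV = 20,500/30,500 = 67.2%.
Reserves = 2,550/505 = 5.0 months.
Product A: score 799 ≥ 700; DTI 35.8% ≤ 38%; LTV 67.2% ≤ 85%; employment 21 ≥ 18 mo; reserves 5.0 ≥ 3 mo → qualifies.
Product B: score 799 ≥ 580; DTI 35.8% ≤ 50%; LTV 67.2% ≤ 95%; employment 21 ≥ 18 mo; reserves 5.0 ≥ 2 mo → qualifies.
Product C: score 799 ≥ 580; DTI 35.8% ≤ 38%; LTV 67.2% ≤ 85% → qualifies.
Qualifying: Product A, Product B, Product C. Lowest rate is 6.29% → Product C.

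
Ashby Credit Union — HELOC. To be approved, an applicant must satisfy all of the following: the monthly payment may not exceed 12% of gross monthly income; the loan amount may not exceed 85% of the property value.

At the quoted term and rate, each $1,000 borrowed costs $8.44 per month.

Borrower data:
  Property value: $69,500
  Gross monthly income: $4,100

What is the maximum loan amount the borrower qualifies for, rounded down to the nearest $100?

$58,200

Payment cap: 12% × $4,100 = $492/month.
At $8.44 per $1,000, that supports 492/8.44 × 1,000 ≈ $58,293 → $58,200.
LTV cap: 85% × $69,500 = $59,075 → $59,000.
Binding constraint: payment-to-income.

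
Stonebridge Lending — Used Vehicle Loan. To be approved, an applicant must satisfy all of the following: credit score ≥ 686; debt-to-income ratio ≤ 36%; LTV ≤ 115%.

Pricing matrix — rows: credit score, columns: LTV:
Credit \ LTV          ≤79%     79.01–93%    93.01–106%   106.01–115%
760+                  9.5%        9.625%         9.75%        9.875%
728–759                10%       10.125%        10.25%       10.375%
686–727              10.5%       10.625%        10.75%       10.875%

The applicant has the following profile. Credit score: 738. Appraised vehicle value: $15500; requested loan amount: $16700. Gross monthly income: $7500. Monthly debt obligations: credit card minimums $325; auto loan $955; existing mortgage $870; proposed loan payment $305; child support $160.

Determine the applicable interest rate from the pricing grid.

10.375%

Credit score 738 ≥ 686; Total monthly debts = (325 + 955 + 870 + 305 + 160) = 2,615. DTI = 2,615/7,500 = 34.9% ≤ 36%
Loan-to-value = 16,700/15,500 = 107.7% — pass (115% max)
Row: 738 falls in 728–759. Column: 107.7% falls in 106.01–115%. Rate = 10.375%.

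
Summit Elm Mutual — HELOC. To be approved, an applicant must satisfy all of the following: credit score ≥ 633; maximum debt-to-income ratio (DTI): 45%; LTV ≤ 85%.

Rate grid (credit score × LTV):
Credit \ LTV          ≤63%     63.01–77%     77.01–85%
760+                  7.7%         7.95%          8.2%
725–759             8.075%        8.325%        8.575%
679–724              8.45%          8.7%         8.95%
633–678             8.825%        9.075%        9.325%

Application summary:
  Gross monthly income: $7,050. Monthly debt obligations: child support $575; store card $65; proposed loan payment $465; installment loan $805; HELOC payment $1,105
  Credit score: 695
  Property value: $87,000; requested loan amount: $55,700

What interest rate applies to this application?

8.7%

Credit score 695 ≥ 633; Total monthly debts = (575 + 65 + 465 + 805 + 1,105) = 3,015. DTI = 3,015/7,050 = 42.8% ≤ 45%
LTV: 55,700 ÷ 87,000 = 64%, within 85% cap
Score 695 is in the 679–724 band; LTV 64% is in the 63.01–77% band → 8.7%.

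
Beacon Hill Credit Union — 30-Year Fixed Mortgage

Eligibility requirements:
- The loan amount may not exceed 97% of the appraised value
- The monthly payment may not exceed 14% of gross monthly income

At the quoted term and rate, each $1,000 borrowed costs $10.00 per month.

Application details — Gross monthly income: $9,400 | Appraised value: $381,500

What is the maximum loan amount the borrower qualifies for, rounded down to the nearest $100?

$131,600

Payment cap: 14% × $9,400 = $1,316/month.
At $10.00 per $1,000, that supports 1,316/10.00 × 1,000 ≈ $131,600 → $131,600.
LTV cap: 97% × $381,500 = $370,055 → $370,000.
Binding constraint: payment-to-income.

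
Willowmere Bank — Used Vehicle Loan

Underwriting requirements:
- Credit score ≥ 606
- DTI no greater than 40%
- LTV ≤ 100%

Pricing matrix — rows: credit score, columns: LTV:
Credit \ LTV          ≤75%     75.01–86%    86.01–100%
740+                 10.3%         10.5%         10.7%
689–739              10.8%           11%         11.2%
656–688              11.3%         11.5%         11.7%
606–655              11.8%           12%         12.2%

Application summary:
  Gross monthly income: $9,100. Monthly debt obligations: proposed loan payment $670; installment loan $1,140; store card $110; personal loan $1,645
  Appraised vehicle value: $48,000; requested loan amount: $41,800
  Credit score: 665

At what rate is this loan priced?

11.7%

Credit score 665 ≥ 606; Total monthly debts = (670 + 1,140 + 110 + 1,645) = 3,565. DTI = 3,565/9,100 = 39.2% ≤ 40%
LTV: 41,800 ÷ 48,000 = 87.1%, within 100% cap
Credit 665 → row 656–688; LTV 87.1% → column 86.01–100%. Grid cell → 11.7%.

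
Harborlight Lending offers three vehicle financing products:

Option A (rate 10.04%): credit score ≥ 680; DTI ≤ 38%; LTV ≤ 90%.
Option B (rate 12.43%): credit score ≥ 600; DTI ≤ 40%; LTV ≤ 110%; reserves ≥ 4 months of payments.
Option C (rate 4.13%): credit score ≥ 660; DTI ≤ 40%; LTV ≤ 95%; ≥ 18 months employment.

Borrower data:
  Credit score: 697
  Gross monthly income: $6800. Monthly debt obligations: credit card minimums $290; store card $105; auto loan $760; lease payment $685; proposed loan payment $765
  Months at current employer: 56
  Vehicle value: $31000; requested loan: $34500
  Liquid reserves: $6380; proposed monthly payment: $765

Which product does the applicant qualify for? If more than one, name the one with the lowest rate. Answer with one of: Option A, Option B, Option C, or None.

Total debts = (290 + 105 + 760 + 685 + 765) = 2,605; DTI = 2,605/6,800 = 38.3%.
LTV = 34,500/31,000 = 111.3%.
Reserves = 6,380/765 = 8.3 months.
Option A: score 697 ≥ 680; DTI 38.3% > 38%; LTV 111.3% > 90% → does not qualify.
Option B: score 697 ≥ 600; DTI 38.3% ≤ 40%; LTV 111.3% > 110%; reserves 8.3 ≥ 4 mo → does not qualify.
Option C: score 697 ≥ 660; DTI 38.3% ≤ 40%; LTV 111.3% > 95%; employment 56 ≥ 18 mo → does not qualify.

None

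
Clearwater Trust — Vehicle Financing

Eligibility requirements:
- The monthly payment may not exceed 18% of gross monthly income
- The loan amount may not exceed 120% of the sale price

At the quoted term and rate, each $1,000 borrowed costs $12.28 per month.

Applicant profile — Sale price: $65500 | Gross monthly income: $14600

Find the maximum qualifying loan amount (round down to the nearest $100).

Payment cap: 18% × $14,600 = $2,628/month.
At $12.28 per $1,000, that supports 2,628/12.28 × 1,000 ≈ $214,006 → $214,000.
LTV cap: 120% × $65,500 = $78,600 → $78,600.
Binding constraint: loan-to-value.

$78,600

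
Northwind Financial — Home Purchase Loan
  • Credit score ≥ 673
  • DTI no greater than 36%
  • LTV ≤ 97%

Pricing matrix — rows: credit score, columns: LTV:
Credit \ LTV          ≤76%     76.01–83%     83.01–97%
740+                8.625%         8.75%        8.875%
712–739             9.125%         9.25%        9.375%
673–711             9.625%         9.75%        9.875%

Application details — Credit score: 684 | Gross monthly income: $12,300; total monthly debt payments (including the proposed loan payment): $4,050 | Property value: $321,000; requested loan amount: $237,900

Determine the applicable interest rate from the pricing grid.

Credit score 684 ≥ 673; DTI = 4,050/12,300 = 32.9% ≤ 36%
LTV = 237,900/321,000 = 74.1% ≤ 97%
Credit 684 → row 673–711; LTV 74.1% → column ≤76%. Grid cell → 9.625%.

9.625%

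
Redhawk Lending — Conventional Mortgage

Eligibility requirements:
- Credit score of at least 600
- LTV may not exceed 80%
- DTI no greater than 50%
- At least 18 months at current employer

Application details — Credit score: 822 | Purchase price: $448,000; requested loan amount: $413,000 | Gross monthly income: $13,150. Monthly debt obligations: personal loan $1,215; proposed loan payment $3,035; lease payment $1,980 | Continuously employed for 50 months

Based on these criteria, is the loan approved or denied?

Credit score 822 ≥ 600 (meets)
Loan-to-value = 413,000/448,000 = 92.2% — fail (80% max)
Total monthly debts = (1,215 + 3,035 + 1,980) = 6,230. DTI = 6,230/13,150 = 47.4% ≤ 50%
Employment 50 ≥ 18 months
Fails on LTV.

Denied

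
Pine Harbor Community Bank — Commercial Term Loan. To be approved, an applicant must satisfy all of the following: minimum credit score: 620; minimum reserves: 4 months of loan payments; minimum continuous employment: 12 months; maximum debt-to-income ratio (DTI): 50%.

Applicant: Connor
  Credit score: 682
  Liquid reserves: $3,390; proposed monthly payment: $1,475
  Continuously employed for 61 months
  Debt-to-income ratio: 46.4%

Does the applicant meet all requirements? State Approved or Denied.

Credit score 682 ≥ 620 (meets)
Reserves: 3,390 ÷ 1,475 = 2.3 months (below 4-month minimum)
Employment 61 ≥ 12 months
Debt-to-income 46.4% vs 50% cap — pass
Fails on reserves.

Denied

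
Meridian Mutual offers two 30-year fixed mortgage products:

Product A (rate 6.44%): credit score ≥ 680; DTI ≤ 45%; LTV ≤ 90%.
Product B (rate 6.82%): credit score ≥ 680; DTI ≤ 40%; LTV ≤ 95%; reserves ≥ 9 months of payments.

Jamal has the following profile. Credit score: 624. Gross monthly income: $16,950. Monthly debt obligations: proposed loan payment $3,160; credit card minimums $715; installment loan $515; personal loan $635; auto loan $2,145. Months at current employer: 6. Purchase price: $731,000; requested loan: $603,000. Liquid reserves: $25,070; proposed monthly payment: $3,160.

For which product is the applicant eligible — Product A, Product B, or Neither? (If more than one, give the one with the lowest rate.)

Neither

Total debts = (3,160 + 715 + 515 + 635 + 2,145) = 7,170; DTI = 7,170/16,950 = 42.3%.
LTV = 603,000/731,000 = 82.5%.
Reserves = 25,070/3,160 = 7.9 months.
Product A: score 624 < 680; DTI 42.3% ≤ 45%; LTV 82.5% ≤ 90% → does not qualify.
Product B: score 624 < 680; DTI 42.3% > 40%; LTV 82.5% ≤ 95%; reserves 7.9 < 9 mo → does not qualify.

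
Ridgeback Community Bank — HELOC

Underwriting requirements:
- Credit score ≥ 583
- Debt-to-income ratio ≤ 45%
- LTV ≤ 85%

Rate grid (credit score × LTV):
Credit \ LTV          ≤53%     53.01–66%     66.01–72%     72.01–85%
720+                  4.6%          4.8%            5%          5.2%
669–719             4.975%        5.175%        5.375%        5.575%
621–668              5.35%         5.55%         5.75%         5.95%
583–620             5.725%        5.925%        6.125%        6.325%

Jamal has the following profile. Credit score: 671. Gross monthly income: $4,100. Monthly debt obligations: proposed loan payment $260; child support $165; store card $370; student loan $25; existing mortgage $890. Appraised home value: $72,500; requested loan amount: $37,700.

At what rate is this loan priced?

Credit score 671 ≥ 583; Total monthly debts = (260 + 165 + 370 + 25 + 890) = 1,710. Debt-to-income = 1,710/4,100 = 41.7% — meets 45% limit
LTV: 37,700 ÷ 72,500 = 52%, within 85% cap
Row: 671 falls in 669–719. Column: 52% falls in ≤53%. Rate = 4.975%.

4.975%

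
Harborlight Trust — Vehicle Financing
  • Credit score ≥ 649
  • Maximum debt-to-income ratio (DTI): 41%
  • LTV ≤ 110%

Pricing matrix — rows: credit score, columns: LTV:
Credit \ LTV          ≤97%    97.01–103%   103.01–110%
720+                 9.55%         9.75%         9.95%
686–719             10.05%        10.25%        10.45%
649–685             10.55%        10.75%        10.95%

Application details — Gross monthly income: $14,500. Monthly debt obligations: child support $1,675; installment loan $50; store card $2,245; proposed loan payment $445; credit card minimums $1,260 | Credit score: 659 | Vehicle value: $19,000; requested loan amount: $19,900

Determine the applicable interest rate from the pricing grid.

Credit score 659 ≥ 649; Total monthly debts = (1,675 + 50 + 2,245 + 445 + 1,260) = 5,675. DTI = 5,675/14,500 = 39.1% ≤ 41%
LTV: 19,900 ÷ 19,000 = 104.7%, within 110% cap
Row: 659 falls in 649–685. Column: 104.7% falls in 103.01–110%. Rate = 10.95%.

10.95%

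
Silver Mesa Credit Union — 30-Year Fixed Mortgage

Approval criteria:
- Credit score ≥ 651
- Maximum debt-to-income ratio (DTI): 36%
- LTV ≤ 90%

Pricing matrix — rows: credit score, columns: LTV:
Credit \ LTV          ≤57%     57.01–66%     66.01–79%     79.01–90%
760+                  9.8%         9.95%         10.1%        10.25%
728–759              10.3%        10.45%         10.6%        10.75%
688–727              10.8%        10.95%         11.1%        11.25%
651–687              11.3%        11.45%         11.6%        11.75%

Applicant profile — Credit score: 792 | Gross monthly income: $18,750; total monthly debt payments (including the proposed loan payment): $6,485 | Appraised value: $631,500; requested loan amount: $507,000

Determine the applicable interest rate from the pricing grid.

Credit score 792 ≥ 651; DTI: 6,485 ÷ 18,750 = 34.6%, within the 36% cap
Loan-to-value = 507,000/631,500 = 80.3% — pass (90% max)
Score 792 is in the 760+ band; LTV 80.3% is in the 79.01–90% band → 10.25%.

10.25%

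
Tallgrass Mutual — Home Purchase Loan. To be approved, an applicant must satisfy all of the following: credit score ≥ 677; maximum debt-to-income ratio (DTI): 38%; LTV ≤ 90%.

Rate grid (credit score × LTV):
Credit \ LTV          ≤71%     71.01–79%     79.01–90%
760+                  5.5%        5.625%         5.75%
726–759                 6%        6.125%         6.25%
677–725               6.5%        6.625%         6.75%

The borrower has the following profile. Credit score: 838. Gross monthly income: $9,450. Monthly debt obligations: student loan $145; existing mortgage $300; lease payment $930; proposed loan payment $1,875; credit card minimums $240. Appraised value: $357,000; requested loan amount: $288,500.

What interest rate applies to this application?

Credit score 838 ≥ 677; Total monthly debts = (145 + 300 + 930 + 1,875 + 240) = 3,490. Debt-to-income = 3,490/9,450 = 36.9% — meets 38% limit
LTV: 288,500 ÷ 357,000 = 80.8%, within 90% cap
Credit 838 → row 760+; LTV 80.8% → column 79.01–90%. Grid cell → 5.75%.

5.75%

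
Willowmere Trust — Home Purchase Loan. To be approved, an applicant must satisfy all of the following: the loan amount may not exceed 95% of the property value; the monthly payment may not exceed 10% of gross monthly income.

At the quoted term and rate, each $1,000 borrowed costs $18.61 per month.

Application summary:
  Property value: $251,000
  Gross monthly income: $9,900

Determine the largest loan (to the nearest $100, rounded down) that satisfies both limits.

$53,100

Payment cap: 10% × $9,900 = $990/month.
At $18.61 per $1,000, that supports 990/18.61 × 1,000 ≈ $53,197 → $53,100.
LTV cap: 95% × $251,000 = $238,450 → $238,400.
Binding constraint: payment-to-income.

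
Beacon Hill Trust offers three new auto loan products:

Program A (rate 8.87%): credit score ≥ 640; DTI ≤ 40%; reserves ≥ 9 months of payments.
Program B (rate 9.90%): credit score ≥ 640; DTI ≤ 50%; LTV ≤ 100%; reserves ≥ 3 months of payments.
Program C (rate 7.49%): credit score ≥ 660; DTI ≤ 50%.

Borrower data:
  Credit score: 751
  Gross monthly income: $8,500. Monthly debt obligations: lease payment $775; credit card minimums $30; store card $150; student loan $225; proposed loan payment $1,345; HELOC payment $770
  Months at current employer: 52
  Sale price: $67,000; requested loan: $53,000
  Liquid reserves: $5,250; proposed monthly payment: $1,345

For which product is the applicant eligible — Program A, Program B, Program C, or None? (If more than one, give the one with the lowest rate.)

Total debts = (775 + 30 + 150 + 225 + 1,345 + 770) = 3,295; DTI = 3,295/8,500 = 38.8%.
LTV = 53,000/67,000 = 79.1%.
Reserves = 5,250/1,345 = 3.9 months.
Program A: score 751 ≥ 640; DTI 38.8% ≤ 40%; reserves 3.9 < 9 mo → does not qualify.
Program B: score 751 ≥ 640; DTI 38.8% ≤ 50%; LTV 79.1% ≤ 100%; reserves 3.9 ≥ 3 mo → qualifies.
Program C: score 751 ≥ 660; DTI 38.8% ≤ 50% → qualifies.
Qualifying: Program B, Program C. Lowest rate is 7.49% → Program C.

Program C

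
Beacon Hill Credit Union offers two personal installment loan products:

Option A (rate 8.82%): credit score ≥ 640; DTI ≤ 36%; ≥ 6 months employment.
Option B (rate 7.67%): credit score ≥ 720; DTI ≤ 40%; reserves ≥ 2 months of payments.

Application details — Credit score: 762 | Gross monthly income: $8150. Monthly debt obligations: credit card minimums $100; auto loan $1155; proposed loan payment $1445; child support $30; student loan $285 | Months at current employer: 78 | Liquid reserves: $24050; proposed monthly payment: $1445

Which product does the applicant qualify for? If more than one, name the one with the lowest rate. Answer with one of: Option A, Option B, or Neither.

Option B

Total debts = (100 + 1,155 + 1,445 + 30 + 285) = 3,015; DTI = 3,015/8,150 = 37%.
Reserves = 24,050/1,445 = 16.6 months.
Option A: score 762 ≥ 640; DTI 37% > 36%; employment 78 ≥ 6 mo → does not qualify.
Option B: score 762 ≥ 720; DTI 37% ≤ 40%; reserves 16.6 ≥ 2 mo → qualifies.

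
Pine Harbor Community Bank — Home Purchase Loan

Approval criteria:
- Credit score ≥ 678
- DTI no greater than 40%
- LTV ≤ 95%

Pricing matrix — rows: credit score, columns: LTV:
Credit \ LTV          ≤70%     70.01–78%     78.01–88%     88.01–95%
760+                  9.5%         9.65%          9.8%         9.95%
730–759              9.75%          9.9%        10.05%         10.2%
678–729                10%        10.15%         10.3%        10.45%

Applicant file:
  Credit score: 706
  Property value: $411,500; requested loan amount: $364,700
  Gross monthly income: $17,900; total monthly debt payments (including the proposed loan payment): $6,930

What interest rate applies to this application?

10.45%

Credit score 706 ≥ 678; DTI = 6,930/17,900 = 38.7% ≤ 40%
LTV: 364,700 ÷ 411,500 = 88.6%, within 95% cap
Row: 706 falls in 678–729. Column: 88.6% falls in 88.01–95%. Rate = 10.45%.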